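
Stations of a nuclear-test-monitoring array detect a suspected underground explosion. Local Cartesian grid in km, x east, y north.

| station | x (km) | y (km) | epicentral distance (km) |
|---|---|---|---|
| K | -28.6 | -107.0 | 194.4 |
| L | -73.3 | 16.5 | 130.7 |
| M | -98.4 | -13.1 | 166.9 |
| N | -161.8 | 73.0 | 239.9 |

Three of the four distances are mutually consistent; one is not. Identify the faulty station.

Solve using three stations at a time. Using K, L, M (subtract circle equations pairwise → linear system) gives (x, y) ≈ (44.5, 73.1).
Distances from that point to each station vs reported:
  K: calculated 194.4 vs reported 194.4 → residual 0.0 km
  L: calculated 130.7 vs reported 130.7 → residual 0.0 km
  M: calculated 166.9 vs reported 166.9 → residual 0.0 km
  N: calculated 206.3 vs reported 239.9 → residual 33.6 km
K, L, M are mutually consistent (residuals ≈ 0); N is off by 33.6 km.

N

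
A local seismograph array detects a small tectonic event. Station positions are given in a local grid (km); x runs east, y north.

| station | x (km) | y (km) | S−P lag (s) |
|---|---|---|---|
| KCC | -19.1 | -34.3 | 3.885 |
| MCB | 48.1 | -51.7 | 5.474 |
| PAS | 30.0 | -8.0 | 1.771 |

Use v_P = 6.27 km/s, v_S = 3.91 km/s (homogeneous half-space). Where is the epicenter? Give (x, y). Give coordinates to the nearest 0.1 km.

Distance from S−P lag: d = Δt · v_P v_S / (v_P − v_S) = Δt · (6.27·3.91)/(6.27−3.91) ≈ 10.3880·Δt.
So d_KCC = 40.36, d_MCB = 56.86, d_PAS = 18.40 km.
Circle about each station: (x + 19.1)² + (y + 34.3)² = 40.36²; (x − 48.1)² + (y + 51.7)² = 56.86²; (x − 30.0)² + (y + 8.0)² = 18.40².
Subtracting pairs of circle equations eliminates x²+y² and gives linear equations (the radical axes):
134.4 x − 34.8 y = 1841.07
98.2 x + 52.6 y = 713.07
Solving the 2×2 system: x ≈ 11.6, y ≈ -8.1 km.
Check against KCC (with the unrounded x, y): √((x + 19.1)²+(y + 34.3)²) = 40.36 ≈ 40.36 km. ✓

11.6 km east, -8.1 km north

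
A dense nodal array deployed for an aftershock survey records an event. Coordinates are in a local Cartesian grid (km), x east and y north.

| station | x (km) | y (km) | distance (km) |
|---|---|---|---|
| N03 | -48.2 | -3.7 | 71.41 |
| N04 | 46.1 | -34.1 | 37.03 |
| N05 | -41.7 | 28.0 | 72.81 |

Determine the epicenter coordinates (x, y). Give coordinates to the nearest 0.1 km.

(23.2, -5.0)

Circle about each station: (x + 48.2)² + (y + 3.7)² = 71.41²; (x − 46.1)² + (y + 34.1)² = 37.03²; (x + 41.7)² + (y − 28.0)² = 72.81².
Subtracting the N03 equation from the N04 and N05 equations removes the quadratic terms:
188.6 x − 60.8 y = 4679.26
13.0 x + 63.4 y = -15.95
Solving the 2×2 system: x ≈ 23.2, y ≈ -5.0 km.
Check against N03 (with the unrounded x, y): √((x + 48.2)²+(y + 3.7)²) = 71.41 ≈ 71.41 km. ✓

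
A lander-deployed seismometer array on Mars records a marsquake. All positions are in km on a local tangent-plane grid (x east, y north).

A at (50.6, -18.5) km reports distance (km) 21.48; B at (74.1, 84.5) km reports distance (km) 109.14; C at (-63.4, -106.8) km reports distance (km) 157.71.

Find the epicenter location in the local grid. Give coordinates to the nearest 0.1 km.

Circle about each station: (x − 50.6)² + (y + 18.5)² = 21.48²; (x − 74.1)² + (y − 84.5)² = 109.14²; (x + 63.4)² + (y + 106.8)² = 157.71².
Subtracting the A equation from the B and C equations removes the quadratic terms:
47.0 x + 206.0 y = -1721.70
-228.0 x − 176.6 y = -11887.86
Solving the 2×2 system: x ≈ 71.2, y ≈ -24.6 km.

(71.2, -24.6)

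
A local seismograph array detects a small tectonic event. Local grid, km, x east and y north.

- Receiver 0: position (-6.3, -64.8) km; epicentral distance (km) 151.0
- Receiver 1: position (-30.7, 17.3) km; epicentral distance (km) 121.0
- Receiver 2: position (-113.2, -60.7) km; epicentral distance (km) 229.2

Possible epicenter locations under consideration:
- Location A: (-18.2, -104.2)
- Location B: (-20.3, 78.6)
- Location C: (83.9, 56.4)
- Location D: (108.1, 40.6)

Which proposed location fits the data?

Location C

For each candidate, compare |candidate − station| to the reported distance:
Location A: residuals Receiver 0 109.8, Receiver 1 1.1, Receiver 2 124.7 → max 124.7 km
Location B: residuals Receiver 0 6.9, Receiver 1 58.8, Receiver 2 61.8 → max 61.8 km
Location C: residuals Receiver 0 0.1, Receiver 1 0.1, Receiver 2 0.1 → max 0.1 km
Location D: residuals Receiver 0 4.6, Receiver 1 19.7, Receiver 2 14.2 → max 19.7 km
Only Location C has all residuals ≈ 0.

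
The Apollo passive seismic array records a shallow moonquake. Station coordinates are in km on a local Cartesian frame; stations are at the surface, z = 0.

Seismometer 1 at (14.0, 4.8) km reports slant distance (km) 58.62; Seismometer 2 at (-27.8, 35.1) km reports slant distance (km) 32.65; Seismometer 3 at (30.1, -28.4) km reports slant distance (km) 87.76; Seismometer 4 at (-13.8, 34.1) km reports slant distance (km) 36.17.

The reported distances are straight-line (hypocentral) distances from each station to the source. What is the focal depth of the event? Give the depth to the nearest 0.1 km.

z ≈ 31.6 km

Each station gives a sphere (x−x_i)² + (y−y_i)² + z² = d_i² (stations at z=0).
Subtracting the Seismometer 1 sphere from Seismometer 2 and Seismometer 3: z² cancels, leaving linear equations in x and y:
-83.6 x + 60.6 y = 4156.09
32.2 x − 66.4 y = -2771.98
Solving: x ≈ -29.997, y ≈ 27.200 km (keep extra digits for the depth step; rounded: -30.0, 27.2).
Then from the Seismometer 1 sphere: z² = 58.62² − (x − 14.0)² − (y − 4.8)² with x = -29.997, y = 27.200, so z ≈ 31.604 ≈ 31.6 km.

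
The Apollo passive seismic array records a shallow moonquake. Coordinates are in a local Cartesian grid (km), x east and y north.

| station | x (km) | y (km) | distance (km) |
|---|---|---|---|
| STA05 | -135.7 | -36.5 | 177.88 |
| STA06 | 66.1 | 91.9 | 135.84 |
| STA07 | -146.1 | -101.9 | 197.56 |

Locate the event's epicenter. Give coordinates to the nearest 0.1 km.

Circle about each station: (x + 135.7)² + (y + 36.5)² = 177.88²; (x − 66.1)² + (y − 91.9)² = 135.84²; (x + 146.1)² + (y + 101.9)² = 197.56².
Subtracting pairs of circle equations eliminates x²+y² and gives linear equations (the radical axes):
403.6 x + 256.8 y = 6256.87
-20.8 x − 130.8 y = 4593.42
Solving the 2×2 system: x ≈ 42.1, y ≈ -41.8 km.
Check against STA05 (with the unrounded x, y): √((x + 135.7)²+(y + 36.5)²) = 177.89 ≈ 177.88 km. ✓

(42.1, -41.8)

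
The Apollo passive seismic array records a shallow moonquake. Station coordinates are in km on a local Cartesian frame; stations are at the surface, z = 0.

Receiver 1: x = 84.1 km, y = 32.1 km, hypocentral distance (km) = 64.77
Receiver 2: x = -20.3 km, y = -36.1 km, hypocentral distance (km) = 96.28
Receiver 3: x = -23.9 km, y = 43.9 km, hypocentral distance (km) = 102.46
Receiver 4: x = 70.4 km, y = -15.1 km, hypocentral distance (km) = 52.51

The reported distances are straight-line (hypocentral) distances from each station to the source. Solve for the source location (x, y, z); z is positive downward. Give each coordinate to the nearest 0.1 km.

Each station gives a sphere (x−x_i)² + (y−y_i)² + z² = d_i² (stations at z=0).
Subtracting the Receiver 1 sphere from Receiver 2 and Receiver 3: z² cancels, leaving linear equations in x and y:
-208.8 x − 136.4 y = -11462.61
-216.0 x + 23.6 y = -11907.70
Solving: x ≈ 55.095, y ≈ -0.303 km (keep extra digits for the depth step; rounded: 55.1, -0.3).
Then from the Receiver 1 sphere: z² = 64.77² − (x − 84.1)² − (y − 32.1)² with x = 55.095, y = -0.303, so z ≈ 47.999 ≈ 48.0 km.

(55.1, -0.3, 48.0)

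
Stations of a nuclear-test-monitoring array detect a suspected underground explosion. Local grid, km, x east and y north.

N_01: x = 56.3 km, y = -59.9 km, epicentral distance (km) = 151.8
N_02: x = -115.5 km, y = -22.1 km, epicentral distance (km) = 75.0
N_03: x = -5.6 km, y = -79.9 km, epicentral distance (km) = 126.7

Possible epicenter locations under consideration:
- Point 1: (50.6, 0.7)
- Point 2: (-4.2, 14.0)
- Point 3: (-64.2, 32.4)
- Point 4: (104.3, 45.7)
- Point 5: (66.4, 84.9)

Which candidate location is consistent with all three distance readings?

For each candidate, compare |candidate − station| to the reported distance:
Point 1: residuals N_01 90.9, N_02 92.7, N_03 28.4 → max 92.7 km
Point 2: residuals N_01 56.3, N_02 42.0, N_03 32.8 → max 56.3 km
Point 3: residuals N_01 0.0, N_02 0.2, N_03 0.0 → max 0.2 km
Point 4: residuals N_01 35.8, N_02 155.0, N_03 40.2 → max 155.0 km
Point 5: residuals N_01 6.6, N_02 136.0, N_03 53.1 → max 136.0 km
Only Point 3 has all residuals ≈ 0.

Point 3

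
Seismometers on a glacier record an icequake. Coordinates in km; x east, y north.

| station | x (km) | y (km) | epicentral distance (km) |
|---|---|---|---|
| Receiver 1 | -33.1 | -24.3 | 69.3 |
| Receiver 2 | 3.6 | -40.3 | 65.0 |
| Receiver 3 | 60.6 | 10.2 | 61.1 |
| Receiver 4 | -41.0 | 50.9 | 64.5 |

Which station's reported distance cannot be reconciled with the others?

Solve using three stations at a time. Using Receiver 1, Receiver 2, Receiver 4 (subtract circle equations pairwise → linear system) gives (x, y) ≈ (17.4, 23.3).
Distances from that point to each station vs reported:
  Receiver 1: calculated 69.4 vs reported 69.3 → residual 0.1 km
  Receiver 2: calculated 65.1 vs reported 65.0 → residual 0.1 km
  Receiver 3: calculated 45.2 vs reported 61.1 → residual 15.9 km
  Receiver 4: calculated 64.6 vs reported 64.5 → residual 0.1 km
Receiver 1, Receiver 2, Receiver 4 are mutually consistent (residuals ≈ 0); Receiver 3 is off by 15.9 km.

Receiver 3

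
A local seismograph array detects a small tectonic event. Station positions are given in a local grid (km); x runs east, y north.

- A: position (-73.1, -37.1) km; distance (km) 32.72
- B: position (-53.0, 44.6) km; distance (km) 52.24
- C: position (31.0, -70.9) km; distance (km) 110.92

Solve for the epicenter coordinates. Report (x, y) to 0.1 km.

x ≈ -59.8 km, y ≈ -7.2 km

Circle about each station: (x + 73.1)² + (y + 37.1)² = 32.72²; (x + 53.0)² + (y − 44.6)² = 52.24²; (x − 31.0)² + (y + 70.9)² = 110.92².
Subtracting the A equation from the B and C equations removes the quadratic terms:
40.2 x + 163.4 y = -3580.28
208.2 x − 67.6 y = -11964.86
Solving the 2×2 system: x ≈ -59.8, y ≈ -7.2 km.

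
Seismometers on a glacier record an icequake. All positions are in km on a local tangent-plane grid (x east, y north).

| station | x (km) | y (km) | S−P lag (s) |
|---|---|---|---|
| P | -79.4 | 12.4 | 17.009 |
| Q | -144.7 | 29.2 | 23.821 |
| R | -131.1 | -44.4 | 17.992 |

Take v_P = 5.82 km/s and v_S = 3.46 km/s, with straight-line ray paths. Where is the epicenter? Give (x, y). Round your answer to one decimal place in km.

x ≈ 11.8 km, y ≈ -100.5 km

Distance from S−P lag: d = Δt · v_P v_S / (v_P − v_S) = Δt · (5.82·3.46)/(5.82−3.46) ≈ 8.5327·Δt.
So d_P = 145.13, d_Q = 203.26, d_R = 153.52 km.
Circle about each station: (x + 79.4)² + (y − 12.4)² = 145.13²; (x + 144.7)² + (y − 29.2)² = 203.26²; (x + 131.1)² + (y + 44.4)² = 153.52².
Subtracting pairs of circle equations eliminates x²+y² and gives linear equations (the radical axes):
-130.6 x + 33.6 y = -4919.30
-103.4 x − 113.6 y = 10194.78
Solving the 2×2 system: x ≈ 11.8, y ≈ -100.5 km.
Check against P (with the unrounded x, y): √((x + 79.4)²+(y − 12.4)²) = 145.14 ≈ 145.13 km. ✓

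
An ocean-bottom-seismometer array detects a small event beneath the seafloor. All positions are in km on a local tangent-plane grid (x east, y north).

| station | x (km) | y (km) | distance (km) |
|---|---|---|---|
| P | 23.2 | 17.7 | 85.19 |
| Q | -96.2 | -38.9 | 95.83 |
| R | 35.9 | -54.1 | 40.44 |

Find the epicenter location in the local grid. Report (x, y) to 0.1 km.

-3.5 km east, -63.2 km north

Circle about each station: (x − 23.2)² + (y − 17.7)² = 85.19²; (x + 96.2)² + (y + 38.9)² = 95.83²; (x − 35.9)² + (y + 54.1)² = 40.44².
Subtracting the P equation from the Q and R equations removes the quadratic terms:
-238.8 x − 113.2 y = 7990.07
25.4 x − 143.6 y = 8986.03
Solving the 2×2 system: x ≈ -3.5, y ≈ -63.2 km.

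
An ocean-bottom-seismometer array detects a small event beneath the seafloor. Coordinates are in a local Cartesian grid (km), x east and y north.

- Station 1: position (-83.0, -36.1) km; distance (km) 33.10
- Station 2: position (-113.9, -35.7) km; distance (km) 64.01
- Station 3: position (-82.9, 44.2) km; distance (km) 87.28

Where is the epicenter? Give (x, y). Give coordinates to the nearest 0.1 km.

(-49.9, -36.6)

Circle about each station: (x + 83.0)² + (y + 36.1)² = 33.10²; (x + 113.9)² + (y + 35.7)² = 64.01²; (x + 82.9)² + (y − 44.2)² = 87.28².
Subtracting pairs of circle equations eliminates x²+y² and gives linear equations (the radical axes):
-61.8 x + 0.8 y = 3053.82
0.2 x + 160.6 y = -5888.35
Solving the 2×2 system: x ≈ -49.9, y ≈ -36.6 km.
Check against Station 1 (with the unrounded x, y): √((x + 83.0)²+(y + 36.1)²) = 33.12 ≈ 33.10 km. ✓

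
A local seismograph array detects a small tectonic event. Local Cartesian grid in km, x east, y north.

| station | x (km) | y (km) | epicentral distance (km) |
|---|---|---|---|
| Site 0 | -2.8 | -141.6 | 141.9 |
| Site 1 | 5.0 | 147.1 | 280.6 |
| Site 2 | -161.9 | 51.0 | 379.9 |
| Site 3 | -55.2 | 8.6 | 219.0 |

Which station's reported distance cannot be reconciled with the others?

Site 2

Solve using three stations at a time. Using Site 0, Site 1, Site 3 (subtract circle equations pairwise → linear system) gives (x, y) ≈ (133.8, -102.3).
Distances from that point to each station vs reported:
  Site 0: calculated 142.1 vs reported 141.9 → residual 0.2 km
  Site 1: calculated 280.7 vs reported 280.6 → residual 0.1 km
  Site 2: calculated 333.1 vs reported 379.9 → residual 46.8 km
  Site 3: calculated 219.2 vs reported 219.0 → residual 0.2 km
Site 0, Site 1, Site 3 are mutually consistent (residuals ≈ 0); Site 2 is off by 46.8 km.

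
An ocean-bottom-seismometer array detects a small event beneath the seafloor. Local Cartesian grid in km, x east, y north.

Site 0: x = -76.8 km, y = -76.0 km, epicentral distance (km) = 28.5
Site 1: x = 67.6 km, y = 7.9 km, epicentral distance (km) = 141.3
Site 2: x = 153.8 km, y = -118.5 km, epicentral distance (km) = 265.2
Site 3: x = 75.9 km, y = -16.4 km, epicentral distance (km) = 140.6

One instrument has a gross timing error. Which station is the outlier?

Solve using three stations at a time. Using Site 0, Site 1, Site 3 (subtract circle equations pairwise → linear system) gives (x, y) ≈ (-59.8, -53.2).
Distances from that point to each station vs reported:
  Site 0: calculated 28.4 vs reported 28.5 → residual 0.1 km
  Site 1: calculated 141.3 vs reported 141.3 → residual 0.0 km
  Site 2: calculated 223.3 vs reported 265.2 → residual 41.9 km
  Site 3: calculated 140.6 vs reported 140.6 → residual 0.0 km
Site 0, Site 1, Site 3 are mutually consistent (residuals ≈ 0); Site 2 is off by 41.9 km.

Site 2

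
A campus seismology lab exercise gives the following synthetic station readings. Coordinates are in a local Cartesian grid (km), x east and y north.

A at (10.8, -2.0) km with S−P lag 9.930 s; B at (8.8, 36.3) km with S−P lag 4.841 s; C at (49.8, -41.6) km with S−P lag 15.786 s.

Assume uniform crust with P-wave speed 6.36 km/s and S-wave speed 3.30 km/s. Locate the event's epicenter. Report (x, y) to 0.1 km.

Distance from S−P lag: d = Δt · v_P v_S / (v_P − v_S) = Δt · (6.36·3.30)/(6.36−3.30) ≈ 6.8588·Δt.
So d_A = 68.11, d_B = 33.20, d_C = 108.27 km.
Circle about each station: (x − 10.8)² + (y + 2.0)² = 68.11²; (x − 8.8)² + (y − 36.3)² = 33.20²; (x − 49.8)² + (y + 41.6)² = 108.27².
Subtracting the A equation from the B and C equations removes the quadratic terms:
-4.0 x + 76.6 y = 4811.22
78.0 x − 79.2 y = -2993.46
Solving the 2×2 system: x ≈ 26.8, y ≈ 64.2 km.

x ≈ 26.8 km, y ≈ 64.2 km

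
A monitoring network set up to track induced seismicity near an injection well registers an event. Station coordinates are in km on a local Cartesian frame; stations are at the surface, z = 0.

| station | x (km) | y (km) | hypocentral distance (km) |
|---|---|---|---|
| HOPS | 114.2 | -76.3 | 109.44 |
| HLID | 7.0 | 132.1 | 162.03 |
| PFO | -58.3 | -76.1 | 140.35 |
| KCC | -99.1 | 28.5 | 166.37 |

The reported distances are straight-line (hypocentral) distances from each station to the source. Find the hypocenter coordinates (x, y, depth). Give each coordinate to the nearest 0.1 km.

Each station gives a sphere (x−x_i)² + (y−y_i)² + z² = d_i² (stations at z=0).
Subtracting the HOPS sphere from HLID and PFO: z² cancels, leaving linear equations in x and y:
-214.4 x + 416.8 y = -15640.53
-345.0 x + 0.4 y = -17394.24
Solving: x ≈ 50.405, y ≈ -11.597 km (keep extra digits for the depth step; rounded: 50.4, -11.6).
Then from the HOPS sphere: z² = 109.44² − (x − 114.2)² − (y + 76.3)² with x = 50.405, y = -11.597, so z ≈ 60.999 ≈ 61.0 km.
Check against KCC (with the unrounded solution): distance 166.37 ≈ 166.37 km. ✓

(50.4, -11.6, 61.0)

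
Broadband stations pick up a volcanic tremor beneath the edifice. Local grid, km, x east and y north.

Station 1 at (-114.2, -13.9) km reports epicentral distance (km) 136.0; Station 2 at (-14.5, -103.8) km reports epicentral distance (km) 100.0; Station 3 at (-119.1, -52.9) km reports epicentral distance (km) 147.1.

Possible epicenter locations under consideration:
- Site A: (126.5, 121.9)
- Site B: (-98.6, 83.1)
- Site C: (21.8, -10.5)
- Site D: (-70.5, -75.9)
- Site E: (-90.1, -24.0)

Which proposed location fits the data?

For each candidate, compare |candidate − station| to the reported distance:
Site A: residuals Station 1 140.4, Station 2 166.1, Station 3 154.4 → max 166.1 km
Site B: residuals Station 1 37.8, Station 2 104.9, Station 3 9.6 → max 104.9 km
Site C: residuals Station 1 0.0, Station 2 0.1, Station 3 0.0 → max 0.1 km
Site D: residuals Station 1 60.1, Station 2 37.4, Station 3 93.3 → max 93.3 km
Site E: residuals Station 1 109.9, Station 2 9.9, Station 3 106.2 → max 109.9 km
Only Site C has all residuals ≈ 0.

Site C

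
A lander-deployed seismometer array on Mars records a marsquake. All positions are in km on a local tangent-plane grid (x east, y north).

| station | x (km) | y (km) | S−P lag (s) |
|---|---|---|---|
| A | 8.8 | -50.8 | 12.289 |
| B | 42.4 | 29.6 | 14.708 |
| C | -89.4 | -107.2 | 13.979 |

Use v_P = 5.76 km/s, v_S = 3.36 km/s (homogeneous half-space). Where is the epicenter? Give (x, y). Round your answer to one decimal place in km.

x ≈ -73.5 km, y ≈ 4.4 km

Distance from S−P lag: d = Δt · v_P v_S / (v_P − v_S) = Δt · (5.76·3.36)/(5.76−3.36) ≈ 8.0640·Δt.
So d_A = 99.10, d_B = 118.61, d_C = 112.73 km.
Circle about each station: (x − 8.8)² + (y + 50.8)² = 99.10²; (x − 42.4)² + (y − 29.6)² = 118.61²; (x + 89.4)² + (y + 107.2)² = 112.73².
Subtracting the A equation from the B and C equations removes the quadratic terms:
67.2 x + 160.8 y = -4231.68
-196.4 x − 112.8 y = 13938.88
Solving the 2×2 system: x ≈ -73.5, y ≈ 4.4 km.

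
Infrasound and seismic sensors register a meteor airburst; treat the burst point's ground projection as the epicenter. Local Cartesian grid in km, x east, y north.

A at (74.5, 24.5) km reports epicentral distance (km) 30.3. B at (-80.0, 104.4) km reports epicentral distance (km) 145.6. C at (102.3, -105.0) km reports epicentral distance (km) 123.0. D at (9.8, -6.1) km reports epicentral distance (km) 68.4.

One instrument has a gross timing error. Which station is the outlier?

C

Solve using three stations at a time. Using A, B, D (subtract circle equations pairwise → linear system) gives (x, y) ≈ (53.6, 46.5).
Distances from that point to each station vs reported:
  A: calculated 30.3 vs reported 30.3 → residual 0.0 km
  B: calculated 145.6 vs reported 145.6 → residual 0.0 km
  C: calculated 159.1 vs reported 123.0 → residual 36.1 km
  D: calculated 68.4 vs reported 68.4 → residual 0.0 km
A, B, D are mutually consistent (residuals ≈ 0); C is off by 36.1 km.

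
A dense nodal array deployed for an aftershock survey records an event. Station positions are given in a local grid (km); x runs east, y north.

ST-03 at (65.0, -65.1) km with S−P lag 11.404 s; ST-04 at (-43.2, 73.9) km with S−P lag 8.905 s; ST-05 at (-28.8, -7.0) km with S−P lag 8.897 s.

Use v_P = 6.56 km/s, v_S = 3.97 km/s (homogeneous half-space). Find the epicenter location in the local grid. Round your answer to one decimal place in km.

Distance from S−P lag: d = Δt · v_P v_S / (v_P − v_S) = Δt · (6.56·3.97)/(6.56−3.97) ≈ 10.0553·Δt.
So d_ST-03 = 114.67, d_ST-04 = 89.54, d_ST-05 = 89.46 km.
Circle about each station: (x − 65.0)² + (y + 65.1)² = 114.67²; (x + 43.2)² + (y − 73.9)² = 89.54²; (x + 28.8)² + (y + 7.0)² = 89.46².
Subtracting the ST-03 equation from the ST-04 and ST-05 equations removes the quadratic terms:
-216.4 x + 278.0 y = 3996.24
-187.6 x + 116.2 y = -2438.45
Solving the 2×2 system: x ≈ 42.3, y ≈ 47.3 km.
Check against ST-03 (with the unrounded x, y): √((x − 65.0)²+(y + 65.1)²) = 114.67 ≈ 114.67 km. ✓

(42.3, 47.3)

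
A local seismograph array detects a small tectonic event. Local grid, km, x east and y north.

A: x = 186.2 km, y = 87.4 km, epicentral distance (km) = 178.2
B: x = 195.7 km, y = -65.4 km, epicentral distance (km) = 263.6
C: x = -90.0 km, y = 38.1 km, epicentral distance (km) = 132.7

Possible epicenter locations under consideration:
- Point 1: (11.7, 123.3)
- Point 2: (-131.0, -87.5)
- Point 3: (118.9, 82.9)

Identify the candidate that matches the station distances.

For each candidate, compare |candidate − station| to the reported distance:
Point 1: residuals A 0.0, B 0.0, C 0.0 → max 0.0 km
Point 2: residuals A 184.0, B 63.8, C 0.6 → max 184.0 km
Point 3: residuals A 110.7, B 96.6, C 80.9 → max 110.7 km
Only Point 1 has all residuals ≈ 0.

Point 1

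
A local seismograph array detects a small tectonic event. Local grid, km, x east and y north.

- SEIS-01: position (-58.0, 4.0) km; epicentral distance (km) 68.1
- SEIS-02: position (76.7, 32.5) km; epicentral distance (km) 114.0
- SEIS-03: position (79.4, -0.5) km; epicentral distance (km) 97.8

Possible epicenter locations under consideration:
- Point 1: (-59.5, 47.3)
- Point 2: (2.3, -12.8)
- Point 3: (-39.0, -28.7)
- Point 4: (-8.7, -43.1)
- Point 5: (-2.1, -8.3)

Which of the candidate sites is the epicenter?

For each candidate, compare |candidate − station| to the reported distance:
Point 1: residuals SEIS-01 24.8, SEIS-02 23.0, SEIS-03 49.1 → max 49.1 km
Point 2: residuals SEIS-01 5.5, SEIS-02 26.9, SEIS-03 19.7 → max 26.9 km
Point 3: residuals SEIS-01 30.3, SEIS-02 16.9, SEIS-03 23.9 → max 30.3 km
Point 4: residuals SEIS-01 0.1, SEIS-02 0.1, SEIS-03 0.1 → max 0.1 km
Point 5: residuals SEIS-01 10.9, SEIS-02 25.3, SEIS-03 15.9 → max 25.3 km
Only Point 4 has all residuals ≈ 0.

Point 4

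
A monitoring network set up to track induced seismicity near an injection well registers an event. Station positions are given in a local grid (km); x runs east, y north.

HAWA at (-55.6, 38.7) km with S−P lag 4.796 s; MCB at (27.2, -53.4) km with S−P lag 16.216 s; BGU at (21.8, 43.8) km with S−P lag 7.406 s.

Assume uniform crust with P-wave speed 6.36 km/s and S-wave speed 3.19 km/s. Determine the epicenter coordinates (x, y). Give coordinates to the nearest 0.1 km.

Distance from S−P lag: d = Δt · v_P v_S / (v_P − v_S) = Δt · (6.36·3.19)/(6.36−3.19) ≈ 6.4001·Δt.
So d_HAWA = 30.70, d_MCB = 103.78, d_BGU = 47.40 km.
Circle about each station: (x + 55.6)² + (y − 38.7)² = 30.70²; (x − 27.2)² + (y + 53.4)² = 103.78²; (x − 21.8)² + (y − 43.8)² = 47.40².
Subtracting pairs of circle equations eliminates x²+y² and gives linear equations (the radical axes):
165.6 x − 184.2 y = -10825.45
154.8 x + 10.2 y = -3499.64
Solving the 2×2 system: x ≈ -25.0, y ≈ 36.3 km.

(-25.0, 36.3)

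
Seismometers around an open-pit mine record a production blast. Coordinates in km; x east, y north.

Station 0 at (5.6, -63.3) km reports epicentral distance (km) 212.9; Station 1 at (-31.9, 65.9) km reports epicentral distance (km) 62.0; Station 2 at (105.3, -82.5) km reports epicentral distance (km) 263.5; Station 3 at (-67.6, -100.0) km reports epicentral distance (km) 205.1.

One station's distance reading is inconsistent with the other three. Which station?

Station 0

Solve using three stations at a time. Using Station 1, Station 2, Station 3 (subtract circle equations pairwise → linear system) gives (x, y) ≈ (-80.1, 104.7).
Distances from that point to each station vs reported:
  Station 0: calculated 188.6 vs reported 212.9 → residual 24.3 km
  Station 1: calculated 61.9 vs reported 62.0 → residual 0.1 km
  Station 2: calculated 263.5 vs reported 263.5 → residual 0.0 km
  Station 3: calculated 205.1 vs reported 205.1 → residual 0.0 km
Station 1, Station 2, Station 3 are mutually consistent (residuals ≈ 0); Station 0 is off by 24.3 km.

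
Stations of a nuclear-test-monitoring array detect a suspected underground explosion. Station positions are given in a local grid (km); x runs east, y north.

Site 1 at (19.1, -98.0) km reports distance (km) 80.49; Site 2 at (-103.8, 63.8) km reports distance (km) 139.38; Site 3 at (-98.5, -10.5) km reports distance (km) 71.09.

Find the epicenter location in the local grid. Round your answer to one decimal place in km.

Circle about each station: (x − 19.1)² + (y + 98.0)² = 80.49²; (x + 103.8)² + (y − 63.8)² = 139.38²; (x + 98.5)² + (y + 10.5)² = 71.09².
Subtracting the Site 1 equation from the Site 2 and Site 3 equations removes the quadratic terms:
-245.8 x + 323.6 y = -8072.07
-235.2 x + 175.0 y = 1268.54
Solving the 2×2 system: x ≈ -55.1, y ≈ -66.8 km.
Check against Site 1 (with the unrounded x, y): √((x − 19.1)²+(y + 98.0)²) = 80.48 ≈ 80.49 km. ✓

x ≈ -55.1 km, y ≈ -66.8 km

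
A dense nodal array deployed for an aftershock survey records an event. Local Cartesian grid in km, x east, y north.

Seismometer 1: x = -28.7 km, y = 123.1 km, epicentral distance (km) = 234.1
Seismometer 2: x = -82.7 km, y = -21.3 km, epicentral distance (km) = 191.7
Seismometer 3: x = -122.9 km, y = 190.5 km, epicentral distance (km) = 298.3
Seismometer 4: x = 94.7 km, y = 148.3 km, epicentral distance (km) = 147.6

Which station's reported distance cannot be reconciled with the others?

Seismometer 1

Solve using three stations at a time. Using Seismometer 2, Seismometer 3, Seismometer 4 (subtract circle equations pairwise → linear system) gives (x, y) ≈ (107.7, 1.2).
Distances from that point to each station vs reported:
  Seismometer 1: calculated 182.9 vs reported 234.1 → residual 51.2 km
  Seismometer 2: calculated 191.7 vs reported 191.7 → residual 0.0 km
  Seismometer 3: calculated 298.3 vs reported 298.3 → residual 0.0 km
  Seismometer 4: calculated 147.6 vs reported 147.6 → residual 0.0 km
Seismometer 2, Seismometer 3, Seismometer 4 are mutually consistent (residuals ≈ 0); Seismometer 1 is off by 51.2 km.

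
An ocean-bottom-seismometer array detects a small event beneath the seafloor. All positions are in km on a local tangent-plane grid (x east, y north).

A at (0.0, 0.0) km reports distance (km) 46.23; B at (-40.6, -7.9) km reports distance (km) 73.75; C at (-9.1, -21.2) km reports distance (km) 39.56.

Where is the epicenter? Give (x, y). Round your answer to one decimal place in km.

Circle about each station: x² + y² = 46.23²; (x + 40.6)² + (y + 7.9)² = 73.75²; (x + 9.1)² + (y + 21.2)² = 39.56².
Subtracting pairs of circle equations eliminates x²+y² and gives linear equations (the radical axes):
-81.2 x − 15.8 y = -1591.08
-18.2 x − 42.4 y = 1104.47
Solving the 2×2 system: x ≈ 26.9, y ≈ -37.6 km.
Check against A (with the unrounded x, y): √(x²+y²) = 46.24 ≈ 46.23 km. ✓

x ≈ 26.9 km, y ≈ -37.6 km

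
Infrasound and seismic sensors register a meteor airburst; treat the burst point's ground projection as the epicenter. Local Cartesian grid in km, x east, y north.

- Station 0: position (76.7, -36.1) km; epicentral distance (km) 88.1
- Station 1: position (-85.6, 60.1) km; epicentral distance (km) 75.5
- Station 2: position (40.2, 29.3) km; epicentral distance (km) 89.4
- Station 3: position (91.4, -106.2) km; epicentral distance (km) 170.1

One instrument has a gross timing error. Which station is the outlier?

Solve using three stations at a time. Using Station 1, Station 2, Station 3 (subtract circle equations pairwise → linear system) gives (x, y) ≈ (-43.3, -2.4).
Distances from that point to each station vs reported:
  Station 0: calculated 124.7 vs reported 88.1 → residual 36.6 km
  Station 1: calculated 75.5 vs reported 75.5 → residual 0.0 km
  Station 2: calculated 89.4 vs reported 89.4 → residual 0.0 km
  Station 3: calculated 170.1 vs reported 170.1 → residual 0.0 km
Station 1, Station 2, Station 3 are mutually consistent (residuals ≈ 0); Station 0 is off by 36.6 km.

Station 0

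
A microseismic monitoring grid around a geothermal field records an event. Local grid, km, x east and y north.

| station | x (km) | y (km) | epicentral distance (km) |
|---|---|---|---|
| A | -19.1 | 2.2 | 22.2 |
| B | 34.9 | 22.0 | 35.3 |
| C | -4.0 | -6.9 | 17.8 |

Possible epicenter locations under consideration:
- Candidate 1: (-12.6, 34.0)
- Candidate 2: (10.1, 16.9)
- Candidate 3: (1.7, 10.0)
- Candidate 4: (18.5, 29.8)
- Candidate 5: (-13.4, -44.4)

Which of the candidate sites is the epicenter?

Candidate 3

For each candidate, compare |candidate − station| to the reported distance:
Candidate 1: residuals A 10.3, B 13.7, C 24.0 → max 24.0 km
Candidate 2: residuals A 10.5, B 10.0, C 9.9 → max 10.5 km
Candidate 3: residuals A 0.0, B 0.0, C 0.0 → max 0.0 km
Candidate 4: residuals A 24.4, B 17.1, C 25.2 → max 25.2 km
Candidate 5: residuals A 24.7, B 46.8, C 20.9 → max 46.8 km
Only Candidate 3 has all residuals ≈ 0.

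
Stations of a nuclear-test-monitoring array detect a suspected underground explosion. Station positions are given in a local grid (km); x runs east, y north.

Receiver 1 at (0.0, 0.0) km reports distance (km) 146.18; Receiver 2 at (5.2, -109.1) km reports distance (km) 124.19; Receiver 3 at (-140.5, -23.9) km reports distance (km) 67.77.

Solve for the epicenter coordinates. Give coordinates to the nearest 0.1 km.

Circle about each station: x² + y² = 146.18²; (x − 5.2)² + (y + 109.1)² = 124.19²; (x + 140.5)² + (y + 23.9)² = 67.77².
Subtracting the Receiver 1 equation from the Receiver 2 and Receiver 3 equations removes the quadratic terms:
10.4 x − 218.2 y = 17875.29
-281.0 x − 47.8 y = 37087.28
Solving the 2×2 system: x ≈ -117.1, y ≈ -87.5 km.
Check against Receiver 1 (with the unrounded x, y): √(x²+y²) = 146.18 ≈ 146.18 km. ✓

(-117.1, -87.5)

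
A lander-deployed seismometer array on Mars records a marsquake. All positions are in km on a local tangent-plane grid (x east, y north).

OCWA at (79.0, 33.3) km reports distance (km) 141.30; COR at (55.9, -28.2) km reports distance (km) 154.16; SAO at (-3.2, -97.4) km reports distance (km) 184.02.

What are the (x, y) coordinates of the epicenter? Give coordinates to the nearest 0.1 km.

-54.6 km east, 79.3 km north

Circle about each station: (x − 79.0)² + (y − 33.3)² = 141.30²; (x − 55.9)² + (y + 28.2)² = 154.16²; (x + 3.2)² + (y + 97.4)² = 184.02².
Subtracting pairs of circle equations eliminates x²+y² and gives linear equations (the radical axes):
-46.2 x − 123.0 y = -7229.46
-164.4 x − 261.4 y = -11750.56
Solving the 2×2 system: x ≈ -54.6, y ≈ 79.3 km.
Check against OCWA (with the unrounded x, y): √((x − 79.0)²+(y − 33.3)²) = 141.26 ≈ 141.30 km. ✓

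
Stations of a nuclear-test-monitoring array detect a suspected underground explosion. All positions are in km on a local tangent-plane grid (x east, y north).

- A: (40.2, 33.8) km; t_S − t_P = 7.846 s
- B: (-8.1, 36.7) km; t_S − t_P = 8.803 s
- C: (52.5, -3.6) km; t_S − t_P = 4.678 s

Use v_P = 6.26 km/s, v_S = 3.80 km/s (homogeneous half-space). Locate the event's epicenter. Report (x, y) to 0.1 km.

x ≈ 26.9 km, y ≈ -40.9 km

Distance from S−P lag: d = Δt · v_P v_S / (v_P − v_S) = Δt · (6.26·3.80)/(6.26−3.80) ≈ 9.6699·Δt.
So d_A = 75.87, d_B = 85.12, d_C = 45.24 km.
Circle about each station: (x − 40.2)² + (y − 33.8)² = 75.87²; (x + 8.1)² + (y − 36.7)² = 85.12²; (x − 52.5)² + (y + 3.6)² = 45.24².
Subtracting the A equation from the B and C equations removes the quadratic terms:
-96.6 x + 5.8 y = -2835.14
24.6 x − 74.8 y = 3720.33
Solving the 2×2 system: x ≈ 26.9, y ≈ -40.9 km.
Check against A (with the unrounded x, y): √((x − 40.2)²+(y − 33.8)²) = 75.87 ≈ 75.87 km. ✓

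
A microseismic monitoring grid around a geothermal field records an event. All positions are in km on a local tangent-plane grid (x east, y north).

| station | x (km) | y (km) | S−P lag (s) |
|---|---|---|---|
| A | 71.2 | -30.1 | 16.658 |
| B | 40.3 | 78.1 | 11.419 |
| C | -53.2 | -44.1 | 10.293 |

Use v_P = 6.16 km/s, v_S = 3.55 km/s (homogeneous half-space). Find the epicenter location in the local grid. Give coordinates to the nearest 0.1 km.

-48.3 km east, 42.0 km north

Distance from S−P lag: d = Δt · v_P v_S / (v_P − v_S) = Δt · (6.16·3.55)/(6.16−3.55) ≈ 8.3785·Δt.
So d_A = 139.57, d_B = 95.67, d_C = 86.24 km.
Circle about each station: (x − 71.2)² + (y + 30.1)² = 139.57²; (x − 40.3)² + (y − 78.1)² = 95.67²; (x + 53.2)² + (y + 44.1)² = 86.24².
Subtracting pairs of circle equations eliminates x²+y² and gives linear equations (the radical axes):
-61.8 x + 216.4 y = 12075.29
-248.8 x − 28.0 y = 10842.05
Solving the 2×2 system: x ≈ -48.3, y ≈ 42.0 km.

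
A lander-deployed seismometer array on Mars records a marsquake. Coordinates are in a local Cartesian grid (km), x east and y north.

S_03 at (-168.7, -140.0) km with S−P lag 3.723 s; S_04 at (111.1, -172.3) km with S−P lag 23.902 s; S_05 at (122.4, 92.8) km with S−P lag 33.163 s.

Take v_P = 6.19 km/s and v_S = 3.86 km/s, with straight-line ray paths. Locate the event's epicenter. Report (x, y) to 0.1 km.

Distance from S−P lag: d = Δt · v_P v_S / (v_P − v_S) = Δt · (6.19·3.86)/(6.19−3.86) ≈ 10.2547·Δt.
So d_S_03 = 38.18, d_S_04 = 245.11, d_S_05 = 340.08 km.
Circle about each station: (x + 168.7)² + (y + 140.0)² = 38.18²; (x − 111.1)² + (y + 172.3)² = 245.11²; (x − 122.4)² + (y − 92.8)² = 340.08².
Subtracting pairs of circle equations eliminates x²+y² and gives linear equations (the radical axes):
559.6 x − 64.6 y = -64650.39
582.2 x + 465.6 y = -138662.78
Solving the 2×2 system: x ≈ -131.0, y ≈ -134.0 km.
Check against S_03 (with the unrounded x, y): √((x + 168.7)²+(y + 140.0)²) = 38.17 ≈ 38.18 km. ✓

-131.0 km east, -134.0 km north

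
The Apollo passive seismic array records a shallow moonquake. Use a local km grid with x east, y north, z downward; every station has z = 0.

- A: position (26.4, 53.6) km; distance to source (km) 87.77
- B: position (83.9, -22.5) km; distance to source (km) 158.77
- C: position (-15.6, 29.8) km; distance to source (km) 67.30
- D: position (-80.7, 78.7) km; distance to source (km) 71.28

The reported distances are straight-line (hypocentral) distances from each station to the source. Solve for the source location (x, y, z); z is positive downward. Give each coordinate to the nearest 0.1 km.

Each station gives a sphere (x−x_i)² + (y−y_i)² + z² = d_i² (stations at z=0).
Subtracting the A sphere from B and C: z² cancels, leaving linear equations in x and y:
115.0 x − 152.2 y = -13528.80
-84.0 x − 47.6 y = 735.76
Solving: x ≈ -41.402, y ≈ 57.605 km (keep extra digits for the depth step; rounded: -41.4, 57.6).
Then from the A sphere: z² = 87.77² − (x − 26.4)² − (y − 53.6)² with x = -41.402, y = 57.605, so z ≈ 55.592 ≈ 55.6 km.

(-41.4, 57.6, 55.6)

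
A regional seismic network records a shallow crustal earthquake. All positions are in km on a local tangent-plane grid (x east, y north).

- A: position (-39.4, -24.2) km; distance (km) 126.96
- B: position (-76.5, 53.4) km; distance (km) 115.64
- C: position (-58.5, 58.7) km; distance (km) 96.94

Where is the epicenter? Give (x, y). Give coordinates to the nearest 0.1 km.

36.6 km east, 77.5 km north

Circle about each station: (x + 39.4)² + (y + 24.2)² = 126.96²; (x + 76.5)² + (y − 53.4)² = 115.64²; (x + 58.5)² + (y − 58.7)² = 96.94².
Subtracting the A equation from the B and C equations removes the quadratic terms:
-74.2 x + 155.2 y = 9312.04
-38.2 x + 165.8 y = 11451.42
Solving the 2×2 system: x ≈ 36.6, y ≈ 77.5 km.
Check against A (with the unrounded x, y): √((x + 39.4)²+(y + 24.2)²) = 126.97 ≈ 126.96 km. ✓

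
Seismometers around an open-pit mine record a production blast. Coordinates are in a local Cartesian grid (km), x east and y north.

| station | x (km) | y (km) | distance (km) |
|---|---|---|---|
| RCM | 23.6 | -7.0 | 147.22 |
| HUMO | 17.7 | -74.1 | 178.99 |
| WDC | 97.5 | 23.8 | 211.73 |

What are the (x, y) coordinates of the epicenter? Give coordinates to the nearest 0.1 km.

(-112.8, 48.4)

Circle about each station: (x − 23.6)² + (y + 7.0)² = 147.22²; (x − 17.7)² + (y + 74.1)² = 178.99²; (x − 97.5)² + (y − 23.8)² = 211.73².
Subtracting pairs of circle equations eliminates x²+y² and gives linear equations (the radical axes):
-11.8 x − 134.2 y = -5165.55
147.8 x + 61.6 y = -13689.13
Solving the 2×2 system: x ≈ -112.8, y ≈ 48.4 km.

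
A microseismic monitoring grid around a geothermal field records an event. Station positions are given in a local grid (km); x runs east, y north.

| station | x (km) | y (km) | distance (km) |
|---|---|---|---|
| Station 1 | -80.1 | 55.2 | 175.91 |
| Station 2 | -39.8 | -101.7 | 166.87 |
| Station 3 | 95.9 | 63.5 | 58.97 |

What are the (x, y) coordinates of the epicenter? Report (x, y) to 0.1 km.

(88.5, 5.0)

Circle about each station: (x + 80.1)² + (y − 55.2)² = 175.91²; (x + 39.8)² + (y + 101.7)² = 166.87²; (x − 95.9)² + (y − 63.5)² = 58.97².
Subtracting pairs of circle equations eliminates x²+y² and gives linear equations (the radical axes):
80.6 x − 313.8 y = 5562.61
352.0 x + 16.6 y = 31232.88
Solving the 2×2 system: x ≈ 88.5, y ≈ 5.0 km.
Check against Station 1 (with the unrounded x, y): √((x + 80.1)²+(y − 55.2)²) = 175.91 ≈ 175.91 km. ✓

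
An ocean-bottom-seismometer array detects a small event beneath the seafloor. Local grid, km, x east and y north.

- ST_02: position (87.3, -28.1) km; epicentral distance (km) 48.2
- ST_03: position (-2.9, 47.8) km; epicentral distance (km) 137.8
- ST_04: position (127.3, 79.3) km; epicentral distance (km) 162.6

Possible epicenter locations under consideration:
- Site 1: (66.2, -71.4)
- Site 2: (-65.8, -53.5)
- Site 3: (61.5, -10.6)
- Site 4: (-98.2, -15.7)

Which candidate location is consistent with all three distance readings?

For each candidate, compare |candidate − station| to the reported distance:
Site 1: residuals ST_02 0.0, ST_03 0.0, ST_04 0.0 → max 0.0 km
Site 2: residuals ST_02 107.0, ST_03 18.6, ST_04 71.8 → max 107.0 km
Site 3: residuals ST_02 17.0, ST_03 50.9, ST_04 51.2 → max 51.2 km
Site 4: residuals ST_02 137.7, ST_03 23.3, ST_04 82.1 → max 137.7 km
Only Site 1 has all residuals ≈ 0.

Site 1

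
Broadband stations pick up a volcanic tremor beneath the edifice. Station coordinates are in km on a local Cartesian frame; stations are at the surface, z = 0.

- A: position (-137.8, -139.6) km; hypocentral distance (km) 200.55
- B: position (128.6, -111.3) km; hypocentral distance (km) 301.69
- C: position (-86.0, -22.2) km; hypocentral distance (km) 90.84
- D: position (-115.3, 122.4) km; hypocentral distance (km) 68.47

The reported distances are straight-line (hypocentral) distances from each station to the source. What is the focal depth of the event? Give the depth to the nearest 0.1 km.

Each station gives a sphere (x−x_i)² + (y−y_i)² + z² = d_i² (stations at z=0).
Subtracting the A sphere from B and C: z² cancels, leaving linear equations in x and y:
532.8 x + 56.6 y = -60347.90
103.6 x + 234.8 y = 1380.24
Solving: x ≈ -119.491, y ≈ 58.601 km (keep extra digits for the depth step; rounded: -119.5, 58.6).
Then from the A sphere: z² = 200.55² − (x + 137.8)² − (y + 139.6)² with x = -119.491, y = 58.601, so z ≈ 24.524 ≈ 24.5 km.
Check against D (with the unrounded solution): distance 68.48 ≈ 68.47 km. ✓

depth ≈ 24.5 km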